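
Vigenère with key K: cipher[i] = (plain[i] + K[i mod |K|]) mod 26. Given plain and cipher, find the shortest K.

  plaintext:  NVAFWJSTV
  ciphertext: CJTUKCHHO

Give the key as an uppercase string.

POT

  i= 0: C-N = 15 → P
  i= 1: J-V = 14 → O
  i= 2: T-A = 19 → T
  i= 3: U-F = 15 → P
  i= 4: K-W = 14 → O
  i= 5: C-J = 19 → T
  i= 6: H-S = 15 → P
  i= 7: H-T = 14 → O
  i= 8: O-V = 19 → T
  shifts repeat with period 3: POT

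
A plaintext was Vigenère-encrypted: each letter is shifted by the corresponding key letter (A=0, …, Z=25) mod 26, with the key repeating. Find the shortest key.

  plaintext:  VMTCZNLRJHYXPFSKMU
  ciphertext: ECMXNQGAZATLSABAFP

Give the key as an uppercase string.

  i= 0: E-V =  9 → J
  i= 1: C-M = 16 → Q
  i= 2: M-T = 19 → T
  i= 3: X-C = 21 → V
  i= 4: N-Z = 14 → O
  i= 5: Q-N =  3 → D
  i= 6: G-L = 21 → V
  i= 7: A-R =  9 → J
  i= 8: Z-J = 16 → Q
  i= 9: A-H = 19 → T
  i=10: T-Y = 21 → V
  i=11: L-X = 14 → O
  i=12: S-P =  3 → D
  i=13: A-F = 21 → V
  i=14: B-S =  9 → J
  i=15: A-K = 16 → Q
  i=16: F-M = 19 → T
  i=17: P-U = 21 → V
  shifts repeat with period 7: JQTVODV

JQTVODV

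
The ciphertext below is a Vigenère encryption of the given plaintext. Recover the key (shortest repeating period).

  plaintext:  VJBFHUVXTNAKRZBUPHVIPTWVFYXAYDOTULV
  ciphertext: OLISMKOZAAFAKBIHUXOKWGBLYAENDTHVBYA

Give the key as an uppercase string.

  i= 0: O-V = 19 → T
  i= 1: L-J =  2 → C
  i= 2: I-B =  7 → H
  i= 3: S-F = 13 → N
  i= 4: M-H =  5 → F
  i= 5: K-U = 16 → Q
  i= 6: O-V = 19 → T
  i= 7: Z-X =  2 → C
  i= 8: A-T =  7 → H
  i= 9: A-N = 13 → N
  i=10: F-A =  5 → F
  i=11: A-K = 16 → Q
  i=12: K-R = 19 → T
  i=13: B-Z =  2 → C
  i=14: I-B =  7 → H
  i=15: H-U = 13 → N
  i=16: U-P =  5 → F
  i=17: X-H = 16 → Q
  i=18: O-V = 19 → T
  i=19: K-I =  2 → C
  i=20: W-P =  7 → H
  i=21: G-T = 13 → N
  i=22: B-W =  5 → F
  i=23: L-V = 16 → Q
  i=24: Y-F = 19 → T
  i=25: A-Y =  2 → C
  i=26: E-X =  7 → H
  i=27: N-A = 13 → N
  i=28: D-Y =  5 → F
  i=29: T-D = 16 → Q
  i=30: H-O = 19 → T
  i=31: V-T =  2 → C
  i=32: B-U =  7 → H
  i=33: Y-L = 13 → N
  i=34: A-V =  5 → F
  shifts repeat with period 6: TCHNFQ

TCHNFQ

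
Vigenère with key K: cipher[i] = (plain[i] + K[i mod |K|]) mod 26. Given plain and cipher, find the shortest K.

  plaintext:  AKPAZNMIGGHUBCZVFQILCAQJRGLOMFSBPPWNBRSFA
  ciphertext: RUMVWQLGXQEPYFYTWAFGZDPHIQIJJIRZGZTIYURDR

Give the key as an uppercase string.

  i= 0: R-A = 17 → R
  i= 1: U-K = 10 → K
  i= 2: M-P = 23 → X
  i= 3: V-A = 21 → V
  i= 4: W-Z = 23 → X
  i= 5: Q-N =  3 → D
  i= 6: L-M = 25 → Z
  i= 7: G-I = 24 → Y
  i= 8: X-G = 17 → R
  i= 9: Q-G = 10 → K
  i=10: E-H = 23 → X
  i=11: P-U = 21 → V
  i=12: Y-B = 23 → X
  i=13: F-C =  3 → D
  i=14: Y-Z = 25 → Z
  i=15: T-V = 24 → Y
  i=16: W-F = 17 → R
  i=17: A-Q = 10 → K
  i=18: F-I = 23 → X
  i=19: G-L = 21 → V
  i=20: Z-C = 23 → X
  i=21: D-A =  3 → D
  i=22: P-Q = 25 → Z
  i=23: H-J = 24 → Y
  i=24: I-R = 17 → R
  i=25: Q-G = 10 → K
  i=26: I-L = 23 → X
  i=27: J-O = 21 → V
  i=28: J-M = 23 → X
  i=29: I-F =  3 → D
  i=30: R-S = 25 → Z
  i=31: Z-B = 24 → Y
  i=32: G-P = 17 → R
  i=33: Z-P = 10 → K
  i=34: T-W = 23 → X
  i=35: I-N = 21 → V
  i=36: Y-B = 23 → X
  i=37: U-R =  3 → D
  i=38: R-S = 25 → Z
  i=39: D-F = 24 → Y
  i=40: R-A = 17 → R
  shifts repeat with period 8: RKXVXDZY

RKXVXDZY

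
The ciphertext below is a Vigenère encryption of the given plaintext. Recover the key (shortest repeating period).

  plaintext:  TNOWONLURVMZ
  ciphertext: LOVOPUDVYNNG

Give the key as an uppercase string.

SBH

  i= 0: L-T = 18 → S
  i= 1: O-N =  1 → B
  i= 2: V-O =  7 → H
  i= 3: O-W = 18 → S
  i= 4: P-O =  1 → B
  i= 5: U-N =  7 → H
  i= 6: D-L = 18 → S
  i= 7: V-U =  1 → B
  i= 8: Y-R =  7 → H
  i= 9: N-V = 18 → S
  i=10: N-M =  1 → B
  i=11: G-Z =  7 → H
  shifts repeat with period 3: SBH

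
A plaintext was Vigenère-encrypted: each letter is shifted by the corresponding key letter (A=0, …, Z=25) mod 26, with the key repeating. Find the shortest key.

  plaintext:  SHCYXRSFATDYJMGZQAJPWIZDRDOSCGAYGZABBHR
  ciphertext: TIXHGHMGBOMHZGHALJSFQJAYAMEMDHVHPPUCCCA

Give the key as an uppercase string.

BBVJJQU

  i= 0: T-S =  1 → B
  i= 1: I-H =  1 → B
  i= 2: X-C = 21 → V
  i= 3: H-Y =  9 → J
  i= 4: G-X =  9 → J
  i= 5: H-R = 16 → Q
  i= 6: M-S = 20 → U
  i= 7: G-F =  1 → B
  i= 8: B-A =  1 → B
  i= 9: O-T = 21 → V
  i=10: M-D =  9 → J
  i=11: H-Y =  9 → J
  i=12: Z-J = 16 → Q
  i=13: G-M = 20 → U
  i=14: H-G =  1 → B
  i=15: A-Z =  1 → B
  i=16: L-Q = 21 → V
  i=17: J-A =  9 → J
  i=18: S-J =  9 → J
  i=19: F-P = 16 → Q
  i=20: Q-W = 20 → U
  i=21: J-I =  1 → B
  i=22: A-Z =  1 → B
  i=23: Y-D = 21 → V
  i=24: A-R =  9 → J
  i=25: M-D =  9 → J
  i=26: E-O = 16 → Q
  i=27: M-S = 20 → U
  i=28: D-C =  1 → B
  i=29: H-G =  1 → B
  i=30: V-A = 21 → V
  i=31: H-Y =  9 → J
  i=32: P-G =  9 → J
  i=33: P-Z = 16 → Q
  i=34: U-A = 20 → U
  i=35: C-B =  1 → B
  i=36: C-B =  1 → B
  i=37: C-H = 21 → V
  i=38: A-R =  9 → J
  shifts repeat with period 7: BBVJJQU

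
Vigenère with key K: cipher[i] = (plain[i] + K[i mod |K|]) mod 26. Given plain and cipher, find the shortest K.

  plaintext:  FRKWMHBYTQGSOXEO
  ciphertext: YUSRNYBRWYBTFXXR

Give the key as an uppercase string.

TDIVBRA

  i= 0: Y-F = 19 → T
  i= 1: U-R =  3 → D
  i= 2: S-K =  8 → I
  i= 3: R-W = 21 → V
  i= 4: N-M =  1 → B
  i= 5: Y-H = 17 → R
  i= 6: B-B =  0 → A
  i= 7: R-Y = 19 → T
  i= 8: W-T =  3 → D
  i= 9: Y-Q =  8 → I
  i=10: B-G = 21 → V
  i=11: T-S =  1 → B
  i=12: F-O = 17 → R
  i=13: X-X =  0 → A
  i=14: X-E = 19 → T
  i=15: R-O =  3 → D
  shifts repeat with period 7: TDIVBRA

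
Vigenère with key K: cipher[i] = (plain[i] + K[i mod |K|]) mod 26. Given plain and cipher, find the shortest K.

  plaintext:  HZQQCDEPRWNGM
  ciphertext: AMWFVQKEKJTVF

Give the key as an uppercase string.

  i= 0: A-H = 19 → T
  i= 1: M-Z = 13 → N
  i= 2: W-Q =  6 → G
  i= 3: F-Q = 15 → P
  i= 4: V-C = 19 → T
  i= 5: Q-D = 13 → N
  i= 6: K-E =  6 → G
  i= 7: E-P = 15 → P
  i= 8: K-R = 19 → T
  i= 9: J-W = 13 → N
  i=10: T-N =  6 → G
  i=11: V-G = 15 → P
  i=12: F-M = 19 → T
  shifts repeat with period 4: TNGP

TNGP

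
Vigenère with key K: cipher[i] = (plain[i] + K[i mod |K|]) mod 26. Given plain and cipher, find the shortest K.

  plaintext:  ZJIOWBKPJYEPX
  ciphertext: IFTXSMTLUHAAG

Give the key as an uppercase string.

JWL

  i= 0: I-Z =  9 → J
  i= 1: F-J = 22 → W
  i= 2: T-I = 11 → L
  i= 3: X-O =  9 → J
  i= 4: S-W = 22 → W
  i= 5: M-B = 11 → L
  i= 6: T-K =  9 → J
  i= 7: L-P = 22 → W
  i= 8: U-J = 11 → L
  i= 9: H-Y =  9 → J
  i=10: A-E = 22 → W
  i=11: A-P = 11 → L
  i=12: G-X =  9 → J
  shifts repeat with period 3: JWL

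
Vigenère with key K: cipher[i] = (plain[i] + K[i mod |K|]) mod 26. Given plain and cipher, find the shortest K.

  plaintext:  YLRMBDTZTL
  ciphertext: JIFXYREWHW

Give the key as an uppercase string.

  i= 0: J-Y = 11 → L
  i= 1: I-L = 23 → X
  i= 2: F-R = 14 → O
  i= 3: X-M = 11 → L
  i= 4: Y-B = 23 → X
  i= 5: R-D = 14 → O
  i= 6: E-T = 11 → L
  i= 7: W-Z = 23 → X
  i= 8: H-T = 14 → O
  i= 9: W-L = 11 → L
  shifts repeat with period 3: LXO

LXO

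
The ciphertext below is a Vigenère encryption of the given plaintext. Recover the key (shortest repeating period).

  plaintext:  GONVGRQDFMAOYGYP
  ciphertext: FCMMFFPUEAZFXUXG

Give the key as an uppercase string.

ZOZR

  i= 0: F-G = 25 → Z
  i= 1: C-O = 14 → O
  i= 2: M-N = 25 → Z
  i= 3: M-V = 17 → R
  i= 4: F-G = 25 → Z
  i= 5: F-R = 14 → O
  i= 6: P-Q = 25 → Z
  i= 7: U-D = 17 → R
  i= 8: E-F = 25 → Z
  i= 9: A-M = 14 → O
  i=10: Z-A = 25 → Z
  i=11: F-O = 17 → R
  i=12: X-Y = 25 → Z
  i=13: U-G = 14 → O
  i=14: X-Y = 25 → Z
  i=15: G-P = 17 → R
  shifts repeat with period 4: ZOZR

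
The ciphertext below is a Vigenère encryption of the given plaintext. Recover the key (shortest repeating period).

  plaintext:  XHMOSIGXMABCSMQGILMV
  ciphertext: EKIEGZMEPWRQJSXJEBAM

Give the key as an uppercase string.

  i= 0: E-X =  7 → H
  i= 1: K-H =  3 → D
  i= 2: I-M = 22 → W
  i= 3: E-O = 16 → Q
  i= 4: G-S = 14 → O
  i= 5: Z-I = 17 → R
  i= 6: M-G =  6 → G
  i= 7: E-X =  7 → H
  i= 8: P-M =  3 → D
  i= 9: W-A = 22 → W
  i=10: R-B = 16 → Q
  i=11: Q-C = 14 → O
  i=12: J-S = 17 → R
  i=13: S-M =  6 → G
  i=14: X-Q =  7 → H
  i=15: J-G =  3 → D
  i=16: E-I = 22 → W
  i=17: B-L = 16 → Q
  i=18: A-M = 14 → O
  i=19: M-V = 17 → R
  shifts repeat with period 7: HDWQORG

HDWQORG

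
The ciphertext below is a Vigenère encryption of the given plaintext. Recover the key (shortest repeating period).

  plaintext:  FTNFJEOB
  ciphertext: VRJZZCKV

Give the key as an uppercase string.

  i= 0: V-F = 16 → Q
  i= 1: R-T = 24 → Y
  i= 2: J-N = 22 → W
  i= 3: Z-F = 20 → U
  i= 4: Z-J = 16 → Q
  i= 5: C-E = 24 → Y
  i= 6: K-O = 22 → W
  i= 7: V-B = 20 → U
  shifts repeat with period 4: QYWU

QYWU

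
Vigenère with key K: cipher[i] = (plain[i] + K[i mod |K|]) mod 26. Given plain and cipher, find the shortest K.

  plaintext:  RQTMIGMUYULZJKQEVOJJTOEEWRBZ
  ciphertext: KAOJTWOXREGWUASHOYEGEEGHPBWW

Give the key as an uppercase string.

  i= 0: K-R = 19 → T
  i= 1: A-Q = 10 → K
  i= 2: O-T = 21 → V
  i= 3: J-M = 23 → X
  i= 4: T-I = 11 → L
  i= 5: W-G = 16 → Q
  i= 6: O-M =  2 → C
  i= 7: X-U =  3 → D
  i= 8: R-Y = 19 → T
  i= 9: E-U = 10 → K
  i=10: G-L = 21 → V
  i=11: W-Z = 23 → X
  i=12: U-J = 11 → L
  i=13: A-K = 16 → Q
  i=14: S-Q =  2 → C
  i=15: H-E =  3 → D
  i=16: O-V = 19 → T
  i=17: Y-O = 10 → K
  i=18: E-J = 21 → V
  i=19: G-J = 23 → X
  i=20: E-T = 11 → L
  i=21: E-O = 16 → Q
  i=22: G-E =  2 → C
  i=23: H-E =  3 → D
  i=24: P-W = 19 → T
  i=25: B-R = 10 → K
  i=26: W-B = 21 → V
  i=27: W-Z = 23 → X
  shifts repeat with period 8: TKVXLQCD

TKVXLQCD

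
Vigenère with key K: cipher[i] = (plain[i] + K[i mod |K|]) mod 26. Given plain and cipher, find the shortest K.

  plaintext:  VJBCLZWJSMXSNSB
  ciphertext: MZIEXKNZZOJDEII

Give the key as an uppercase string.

RQHCML

  i= 0: M-V = 17 → R
  i= 1: Z-J = 16 → Q
  i= 2: I-B =  7 → H
  i= 3: E-C =  2 → C
  i= 4: X-L = 12 → M
  i= 5: K-Z = 11 → L
  i= 6: N-W = 17 → R
  i= 7: Z-J = 16 → Q
  i= 8: Z-S =  7 → H
  i= 9: O-M =  2 → C
  i=10: J-X = 12 → M
  i=11: D-S = 11 → L
  i=12: E-N = 17 → R
  i=13: I-S = 16 → Q
  i=14: I-B =  7 → H
  shifts repeat with period 6: RQHCML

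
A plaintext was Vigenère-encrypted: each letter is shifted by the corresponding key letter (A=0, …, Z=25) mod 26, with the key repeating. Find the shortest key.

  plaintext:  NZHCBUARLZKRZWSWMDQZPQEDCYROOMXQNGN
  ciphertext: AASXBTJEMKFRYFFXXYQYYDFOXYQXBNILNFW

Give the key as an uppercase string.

  i= 0: A-N = 13 → N
  i= 1: A-Z =  1 → B
  i= 2: S-H = 11 → L
  i= 3: X-C = 21 → V
  i= 4: B-B =  0 → A
  i= 5: T-U = 25 → Z
  i= 6: J-A =  9 → J
  i= 7: E-R = 13 → N
  i= 8: M-L =  1 → B
  i= 9: K-Z = 11 → L
  i=10: F-K = 21 → V
  i=11: R-R =  0 → A
  i=12: Y-Z = 25 → Z
  i=13: F-W =  9 → J
  i=14: F-S = 13 → N
  i=15: X-W =  1 → B
  i=16: X-M = 11 → L
  i=17: Y-D = 21 → V
  i=18: Q-Q =  0 → A
  i=19: Y-Z = 25 → Z
  i=20: Y-P =  9 → J
  i=21: D-Q = 13 → N
  i=22: F-E =  1 → B
  i=23: O-D = 11 → L
  i=24: X-C = 21 → V
  i=25: Y-Y =  0 → A
  i=26: Q-R = 25 → Z
  i=27: X-O =  9 → J
  i=28: B-O = 13 → N
  i=29: N-M =  1 → B
  i=30: I-X = 11 → L
  i=31: L-Q = 21 → V
  i=32: N-N =  0 → A
  i=33: F-G = 25 → Z
  i=34: W-N =  9 → J
  shifts repeat with period 7: NBLVAZJ

NBLVAZJ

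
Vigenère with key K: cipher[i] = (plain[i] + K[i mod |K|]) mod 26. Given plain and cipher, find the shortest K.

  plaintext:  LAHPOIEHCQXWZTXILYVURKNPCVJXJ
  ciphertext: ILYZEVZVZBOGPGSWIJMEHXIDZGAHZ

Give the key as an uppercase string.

XLRKQNVO

  i= 0: I-L = 23 → X
  i= 1: L-A = 11 → L
  i= 2: Y-H = 17 → R
  i= 3: Z-P = 10 → K
  i= 4: E-O = 16 → Q
  i= 5: V-I = 13 → N
  i= 6: Z-E = 21 → V
  i= 7: V-H = 14 → O
  i= 8: Z-C = 23 → X
  i= 9: B-Q = 11 → L
  i=10: O-X = 17 → R
  i=11: G-W = 10 → K
  i=12: P-Z = 16 → Q
  i=13: G-T = 13 → N
  i=14: S-X = 21 → V
  i=15: W-I = 14 → O
  i=16: I-L = 23 → X
  i=17: J-Y = 11 → L
  i=18: M-V = 17 → R
  i=19: E-U = 10 → K
  i=20: H-R = 16 → Q
  i=21: X-K = 13 → N
  i=22: I-N = 21 → V
  i=23: D-P = 14 → O
  i=24: Z-C = 23 → X
  i=25: G-V = 11 → L
  i=26: A-J = 17 → R
  i=27: H-X = 10 → K
  i=28: Z-J = 16 → Q
  shifts repeat with period 8: XLRKQNVO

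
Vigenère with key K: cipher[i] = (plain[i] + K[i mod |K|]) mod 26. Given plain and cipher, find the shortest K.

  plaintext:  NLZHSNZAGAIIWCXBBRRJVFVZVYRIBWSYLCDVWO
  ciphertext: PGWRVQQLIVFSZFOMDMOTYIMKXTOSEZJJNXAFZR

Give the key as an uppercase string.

CVXKDDRL

  i= 0: P-N =  2 → C
  i= 1: G-L = 21 → V
  i= 2: W-Z = 23 → X
  i= 3: R-H = 10 → K
  i= 4: V-S =  3 → D
  i= 5: Q-N =  3 → D
  i= 6: Q-Z = 17 → R
  i= 7: L-A = 11 → L
  i= 8: I-G =  2 → C
  i= 9: V-A = 21 → V
  i=10: F-I = 23 → X
  i=11: S-I = 10 → K
  i=12: Z-W =  3 → D
  i=13: F-C =  3 → D
  i=14: O-X = 17 → R
  i=15: M-B = 11 → L
  i=16: D-B =  2 → C
  i=17: M-R = 21 → V
  i=18: O-R = 23 → X
  i=19: T-J = 10 → K
  i=20: Y-V =  3 → D
  i=21: I-F =  3 → D
  i=22: M-V = 17 → R
  i=23: K-Z = 11 → L
  i=24: X-V =  2 → C
  i=25: T-Y = 21 → V
  i=26: O-R = 23 → X
  i=27: S-I = 10 → K
  i=28: E-B =  3 → D
  i=29: Z-W =  3 → D
  i=30: J-S = 17 → R
  i=31: J-Y = 11 → L
  i=32: N-L =  2 → C
  i=33: X-C = 21 → V
  i=34: A-D = 23 → X
  i=35: F-V = 10 → K
  i=36: Z-W =  3 → D
  i=37: R-O =  3 → D
  shifts repeat with period 8: CVXKDDRL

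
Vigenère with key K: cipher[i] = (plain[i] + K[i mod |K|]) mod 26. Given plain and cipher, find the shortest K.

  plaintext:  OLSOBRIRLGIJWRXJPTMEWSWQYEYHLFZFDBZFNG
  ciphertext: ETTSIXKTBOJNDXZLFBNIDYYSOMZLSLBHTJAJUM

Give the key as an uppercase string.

QIBEHGCC

  i= 0: E-O = 16 → Q
  i= 1: T-L =  8 → I
  i= 2: T-S =  1 → B
  i= 3: S-O =  4 → E
  i= 4: I-B =  7 → H
  i= 5: X-R =  6 → G
  i= 6: K-I =  2 → C
  i= 7: T-R =  2 → C
  i= 8: B-L = 16 → Q
  i= 9: O-G =  8 → I
  i=10: J-I =  1 → B
  i=11: N-J =  4 → E
  i=12: D-W =  7 → H
  i=13: X-R =  6 → G
  i=14: Z-X =  2 → C
  i=15: L-J =  2 → C
  i=16: F-P = 16 → Q
  i=17: B-T =  8 → I
  i=18: N-M =  1 → B
  i=19: I-E =  4 → E
  i=20: D-W =  7 → H
  i=21: Y-S =  6 → G
  i=22: Y-W =  2 → C
  i=23: S-Q =  2 → C
  i=24: O-Y = 16 → Q
  i=25: M-E =  8 → I
  i=26: Z-Y =  1 → B
  i=27: L-H =  4 → E
  i=28: S-L =  7 → H
  i=29: L-F =  6 → G
  i=30: B-Z =  2 → C
  i=31: H-F =  2 → C
  i=32: T-D = 16 → Q
  i=33: J-B =  8 → I
  i=34: A-Z =  1 → B
  i=35: J-F =  4 → E
  i=36: U-N =  7 → H
  i=37: M-G =  6 → G
  shifts repeat with period 8: QIBEHGCC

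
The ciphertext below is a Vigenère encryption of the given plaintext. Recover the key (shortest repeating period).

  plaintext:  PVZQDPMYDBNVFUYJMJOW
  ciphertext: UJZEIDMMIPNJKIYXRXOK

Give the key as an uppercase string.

FOAO

  i= 0: U-P =  5 → F
  i= 1: J-V = 14 → O
  i= 2: Z-Z =  0 → A
  i= 3: E-Q = 14 → O
  i= 4: I-D =  5 → F
  i= 5: D-P = 14 → O
  i= 6: M-M =  0 → A
  i= 7: M-Y = 14 → O
  i= 8: I-D =  5 → F
  i= 9: P-B = 14 → O
  i=10: N-N =  0 → A
  i=11: J-V = 14 → O
  i=12: K-F =  5 → F
  i=13: I-U = 14 → O
  i=14: Y-Y =  0 → A
  i=15: X-J = 14 → O
  i=16: R-M =  5 → F
  i=17: X-J = 14 → O
  i=18: O-O =  0 → A
  i=19: K-W = 14 → O
  shifts repeat with period 4: FOAO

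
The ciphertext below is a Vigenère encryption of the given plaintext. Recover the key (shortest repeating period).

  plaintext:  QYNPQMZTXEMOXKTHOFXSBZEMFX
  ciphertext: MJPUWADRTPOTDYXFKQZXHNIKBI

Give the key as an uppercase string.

WLCFGOEY

  i= 0: M-Q = 22 → W
  i= 1: J-Y = 11 → L
  i= 2: P-N =  2 → C
  i= 3: U-P =  5 → F
  i= 4: W-Q =  6 → G
  i= 5: A-M = 14 → O
  i= 6: D-Z =  4 → E
  i= 7: R-T = 24 → Y
  i= 8: T-X = 22 → W
  i= 9: P-E = 11 → L
  i=10: O-M =  2 → C
  i=11: T-O =  5 → F
  i=12: D-X =  6 → G
  i=13: Y-K = 14 → O
  i=14: X-T =  4 → E
  i=15: F-H = 24 → Y
  i=16: K-O = 22 → W
  i=17: Q-F = 11 → L
  i=18: Z-X =  2 → C
  i=19: X-S =  5 → F
  i=20: H-B =  6 → G
  i=21: N-Z = 14 → O
  i=22: I-E =  4 → E
  i=23: K-M = 24 → Y
  i=24: B-F = 22 → W
  i=25: I-X = 11 → L
  shifts repeat with period 8: WLCFGOEY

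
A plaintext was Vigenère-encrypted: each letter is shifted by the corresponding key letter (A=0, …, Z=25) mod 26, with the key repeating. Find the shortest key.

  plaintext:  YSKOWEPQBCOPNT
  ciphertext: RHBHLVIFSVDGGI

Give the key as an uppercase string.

TPR

  i= 0: R-Y = 19 → T
  i= 1: H-S = 15 → P
  i= 2: B-K = 17 → R
  i= 3: H-O = 19 → T
  i= 4: L-W = 15 → P
  i= 5: V-E = 17 → R
  i= 6: I-P = 19 → T
  i= 7: F-Q = 15 → P
  i= 8: S-B = 17 → R
  i= 9: V-C = 19 → T
  i=10: D-O = 15 → P
  i=11: G-P = 17 → R
  i=12: G-N = 19 → T
  i=13: I-T = 15 → P
  shifts repeat with period 3: TPR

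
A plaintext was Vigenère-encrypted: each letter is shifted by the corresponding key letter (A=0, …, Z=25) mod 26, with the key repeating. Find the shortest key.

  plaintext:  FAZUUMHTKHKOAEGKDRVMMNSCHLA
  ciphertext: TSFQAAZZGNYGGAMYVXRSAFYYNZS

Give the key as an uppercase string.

OSGWG

  i= 0: T-F = 14 → O
  i= 1: S-A = 18 → S
  i= 2: F-Z =  6 → G
  i= 3: Q-U = 22 → W
  i= 4: A-U =  6 → G
  i= 5: A-M = 14 → O
  i= 6: Z-H = 18 → S
  i= 7: Z-T =  6 → G
  i= 8: G-K = 22 → W
  i= 9: N-H =  6 → G
  i=10: Y-K = 14 → O
  i=11: G-O = 18 → S
  i=12: G-A =  6 → G
  i=13: A-E = 22 → W
  i=14: M-G =  6 → G
  i=15: Y-K = 14 → O
  i=16: V-D = 18 → S
  i=17: X-R =  6 → G
  i=18: R-V = 22 → W
  i=19: S-M =  6 → G
  i=20: A-M = 14 → O
  i=21: F-N = 18 → S
  i=22: Y-S =  6 → G
  i=23: Y-C = 22 → W
  i=24: N-H =  6 → G
  i=25: Z-L = 14 → O
  i=26: S-A = 18 → S
  shifts repeat with period 5: OSGWG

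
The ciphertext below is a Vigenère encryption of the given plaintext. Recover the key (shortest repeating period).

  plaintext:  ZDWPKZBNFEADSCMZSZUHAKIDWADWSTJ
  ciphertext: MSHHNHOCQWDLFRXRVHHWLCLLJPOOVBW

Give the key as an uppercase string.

  i= 0: M-Z = 13 → N
  i= 1: S-D = 15 → P
  i= 2: H-W = 11 → L
  i= 3: H-P = 18 → S
  i= 4: N-K =  3 → D
  i= 5: H-Z =  8 → I
  i= 6: O-B = 13 → N
  i= 7: C-N = 15 → P
  i= 8: Q-F = 11 → L
  i= 9: W-E = 18 → S
  i=10: D-A =  3 → D
  i=11: L-D =  8 → I
  i=12: F-S = 13 → N
  i=13: R-C = 15 → P
  i=14: X-M = 11 → L
  i=15: R-Z = 18 → S
  i=16: V-S =  3 → D
  i=17: H-Z =  8 → I
  i=18: H-U = 13 → N
  i=19: W-H = 15 → P
  i=20: L-A = 11 → L
  i=21: C-K = 18 → S
  i=22: L-I =  3 → D
  i=23: L-D =  8 → I
  i=24: J-W = 13 → N
  i=25: P-A = 15 → P
  i=26: O-D = 11 → L
  i=27: O-W = 18 → S
  i=28: V-S =  3 → D
  i=29: B-T =  8 → I
  i=30: W-J = 13 → N
  shifts repeat with period 6: NPLSDI

NPLSDI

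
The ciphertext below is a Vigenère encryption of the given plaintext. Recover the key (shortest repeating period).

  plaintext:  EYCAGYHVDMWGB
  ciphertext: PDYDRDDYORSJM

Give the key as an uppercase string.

LFWD

  i= 0: P-E = 11 → L
  i= 1: D-Y =  5 → F
  i= 2: Y-C = 22 → W
  i= 3: D-A =  3 → D
  i= 4: R-G = 11 → L
  i= 5: D-Y =  5 → F
  i= 6: D-H = 22 → W
  i= 7: Y-V =  3 → D
  i= 8: O-D = 11 → L
  i= 9: R-M =  5 → F
  i=10: S-W = 22 → W
  i=11: J-G =  3 → D
  i=12: M-B = 11 → L
  shifts repeat with period 4: LFWD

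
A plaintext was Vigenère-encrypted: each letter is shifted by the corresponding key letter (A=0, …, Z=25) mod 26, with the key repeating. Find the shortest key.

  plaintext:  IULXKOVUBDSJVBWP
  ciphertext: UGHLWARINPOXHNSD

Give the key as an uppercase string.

  i= 0: U-I = 12 → M
  i= 1: G-U = 12 → M
  i= 2: H-L = 22 → W
  i= 3: L-X = 14 → O
  i= 4: W-K = 12 → M
  i= 5: A-O = 12 → M
  i= 6: R-V = 22 → W
  i= 7: I-U = 14 → O
  i= 8: N-B = 12 → M
  i= 9: P-D = 12 → M
  i=10: O-S = 22 → W
  i=11: X-J = 14 → O
  i=12: H-V = 12 → M
  i=13: N-B = 12 → M
  i=14: S-W = 22 → W
  i=15: D-P = 14 → O
  shifts repeat with period 4: MMWO

MMWO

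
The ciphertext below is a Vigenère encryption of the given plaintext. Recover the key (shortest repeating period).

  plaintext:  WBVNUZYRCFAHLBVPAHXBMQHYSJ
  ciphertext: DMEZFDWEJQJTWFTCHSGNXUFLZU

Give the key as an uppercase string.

HLJMLEYN

  i= 0: D-W =  7 → H
  i= 1: M-B = 11 → L
  i= 2: E-V =  9 → J
  i= 3: Z-N = 12 → M
  i= 4: F-U = 11 → L
  i= 5: D-Z =  4 → E
  i= 6: W-Y = 24 → Y
  i= 7: E-R = 13 → N
  i= 8: J-C =  7 → H
  i= 9: Q-F = 11 → L
  i=10: J-A =  9 → J
  i=11: T-H = 12 → M
  i=12: W-L = 11 → L
  i=13: F-B =  4 → E
  i=14: T-V = 24 → Y
  i=15: C-P = 13 → N
  i=16: H-A =  7 → H
  i=17: S-H = 11 → L
  i=18: G-X =  9 → J
  i=19: N-B = 12 → M
  i=20: X-M = 11 → L
  i=21: U-Q =  4 → E
  i=22: F-H = 24 → Y
  i=23: L-Y = 13 → N
  i=24: Z-S =  7 → H
  i=25: U-J = 11 → L
  shifts repeat with period 8: HLJMLEYN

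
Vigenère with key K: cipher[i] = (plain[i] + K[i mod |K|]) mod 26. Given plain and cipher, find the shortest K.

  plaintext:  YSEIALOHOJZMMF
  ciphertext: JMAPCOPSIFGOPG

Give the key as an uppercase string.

LUWHCDB

  i= 0: J-Y = 11 → L
  i= 1: M-S = 20 → U
  i= 2: A-E = 22 → W
  i= 3: P-I =  7 → H
  i= 4: C-A =  2 → C
  i= 5: O-L =  3 → D
  i= 6: P-O =  1 → B
  i= 7: S-H = 11 → L
  i= 8: I-O = 20 → U
  i= 9: F-J = 22 → W
  i=10: G-Z =  7 → H
  i=11: O-M =  2 → C
  i=12: P-M =  3 → D
  i=13: G-F =  1 → B
  shifts repeat with period 7: LUWHCDB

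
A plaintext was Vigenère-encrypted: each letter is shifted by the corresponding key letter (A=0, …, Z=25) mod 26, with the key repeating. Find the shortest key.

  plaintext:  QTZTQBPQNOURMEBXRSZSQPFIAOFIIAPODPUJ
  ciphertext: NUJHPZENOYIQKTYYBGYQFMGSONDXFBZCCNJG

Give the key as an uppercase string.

  i= 0: N-Q = 23 → X
  i= 1: U-T =  1 → B
  i= 2: J-Z = 10 → K
  i= 3: H-T = 14 → O
  i= 4: P-Q = 25 → Z
  i= 5: Z-B = 24 → Y
  i= 6: E-P = 15 → P
  i= 7: N-Q = 23 → X
  i= 8: O-N =  1 → B
  i= 9: Y-O = 10 → K
  i=10: I-U = 14 → O
  i=11: Q-R = 25 → Z
  i=12: K-M = 24 → Y
  i=13: T-E = 15 → P
  i=14: Y-B = 23 → X
  i=15: Y-X =  1 → B
  i=16: B-R = 10 → K
  i=17: G-S = 14 → O
  i=18: Y-Z = 25 → Z
  i=19: Q-S = 24 → Y
  i=20: F-Q = 15 → P
  i=21: M-P = 23 → X
  i=22: G-F =  1 → B
  i=23: S-I = 10 → K
  i=24: O-A = 14 → O
  i=25: N-O = 25 → Z
  i=26: D-F = 24 → Y
  i=27: X-I = 15 → P
  i=28: F-I = 23 → X
  i=29: B-A =  1 → B
  i=30: Z-P = 10 → K
  i=31: C-O = 14 → O
  i=32: C-D = 25 → Z
  i=33: N-P = 24 → Y
  i=34: J-U = 15 → P
  i=35: G-J = 23 → X
  shifts repeat with period 7: XBKOZYP

XBKOZYP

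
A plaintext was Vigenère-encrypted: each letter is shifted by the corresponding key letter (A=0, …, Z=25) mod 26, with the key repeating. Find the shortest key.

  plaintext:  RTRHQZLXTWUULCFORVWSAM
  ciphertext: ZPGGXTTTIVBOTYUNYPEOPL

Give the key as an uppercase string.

  i= 0: Z-R =  8 → I
  i= 1: P-T = 22 → W
  i= 2: G-R = 15 → P
  i= 3: G-H = 25 → Z
  i= 4: X-Q =  7 → H
  i= 5: T-Z = 20 → U
  i= 6: T-L =  8 → I
  i= 7: T-X = 22 → W
  i= 8: I-T = 15 → P
  i= 9: V-W = 25 → Z
  i=10: B-U =  7 → H
  i=11: O-U = 20 → U
  i=12: T-L =  8 → I
  i=13: Y-C = 22 → W
  i=14: U-F = 15 → P
  i=15: N-O = 25 → Z
  i=16: Y-R =  7 → H
  i=17: P-V = 20 → U
  i=18: E-W =  8 → I
  i=19: O-S = 22 → W
  i=20: P-A = 15 → P
  i=21: L-M = 25 → Z
  shifts repeat with period 6: IWPZHU

IWPZHU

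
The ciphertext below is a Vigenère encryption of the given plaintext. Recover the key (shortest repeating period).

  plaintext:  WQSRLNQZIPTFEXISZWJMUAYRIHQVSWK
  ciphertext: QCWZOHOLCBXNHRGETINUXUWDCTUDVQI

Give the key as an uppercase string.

UMEIDUYM

  i= 0: Q-W = 20 → U
  i= 1: C-Q = 12 → M
  i= 2: W-S =  4 → E
  i= 3: Z-R =  8 → I
  i= 4: O-L =  3 → D
  i= 5: H-N = 20 → U
  i= 6: O-Q = 24 → Y
  i= 7: L-Z = 12 → M
  i= 8: C-I = 20 → U
  i= 9: B-P = 12 → M
  i=10: X-T =  4 → E
  i=11: N-F =  8 → I
  i=12: H-E =  3 → D
  i=13: R-X = 20 → U
  i=14: G-I = 24 → Y
  i=15: E-S = 12 → M
  i=16: T-Z = 20 → U
  i=17: I-W = 12 → M
  i=18: N-J =  4 → E
  i=19: U-M =  8 → I
  i=20: X-U =  3 → D
  i=21: U-A = 20 → U
  i=22: W-Y = 24 → Y
  i=23: D-R = 12 → M
  i=24: C-I = 20 → U
  i=25: T-H = 12 → M
  i=26: U-Q =  4 → E
  i=27: D-V =  8 → I
  i=28: V-S =  3 → D
  i=29: Q-W = 20 → U
  i=30: I-K = 24 → Y
  shifts repeat with period 8: UMEIDUYM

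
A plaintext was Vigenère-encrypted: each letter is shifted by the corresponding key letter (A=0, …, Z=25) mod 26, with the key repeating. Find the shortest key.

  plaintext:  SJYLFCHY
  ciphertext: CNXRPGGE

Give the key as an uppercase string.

KEZG

  i= 0: C-S = 10 → K
  i= 1: N-J =  4 → E
  i= 2: X-Y = 25 → Z
  i= 3: R-L =  6 → G
  i= 4: P-F = 10 → K
  i= 5: G-C =  4 → E
  i= 6: G-H = 25 → Z
  i= 7: E-Y =  6 → G
  shifts repeat with period 4: KEZG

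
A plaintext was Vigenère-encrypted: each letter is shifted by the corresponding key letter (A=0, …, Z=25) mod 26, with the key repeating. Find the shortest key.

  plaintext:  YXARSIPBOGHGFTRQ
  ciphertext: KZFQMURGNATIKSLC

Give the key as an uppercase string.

  i= 0: K-Y = 12 → M
  i= 1: Z-X =  2 → C
  i= 2: F-A =  5 → F
  i= 3: Q-R = 25 → Z
  i= 4: M-S = 20 → U
  i= 5: U-I = 12 → M
  i= 6: R-P =  2 → C
  i= 7: G-B =  5 → F
  i= 8: N-O = 25 → Z
  i= 9: A-G = 20 → U
  i=10: T-H = 12 → M
  i=11: I-G =  2 → C
  i=12: K-F =  5 → F
  i=13: S-T = 25 → Z
  i=14: L-R = 20 → U
  i=15: C-Q = 12 → M
  shifts repeat with period 5: MCFZU

MCFZU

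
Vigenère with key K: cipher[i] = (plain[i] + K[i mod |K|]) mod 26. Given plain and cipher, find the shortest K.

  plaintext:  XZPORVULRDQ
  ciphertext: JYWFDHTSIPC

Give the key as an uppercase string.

  i= 0: J-X = 12 → M
  i= 1: Y-Z = 25 → Z
  i= 2: W-P =  7 → H
  i= 3: F-O = 17 → R
  i= 4: D-R = 12 → M
  i= 5: H-V = 12 → M
  i= 6: T-U = 25 → Z
  i= 7: S-L =  7 → H
  i= 8: I-R = 17 → R
  i= 9: P-D = 12 → M
  i=10: C-Q = 12 → M
  shifts repeat with period 5: MZHRM

MZHRM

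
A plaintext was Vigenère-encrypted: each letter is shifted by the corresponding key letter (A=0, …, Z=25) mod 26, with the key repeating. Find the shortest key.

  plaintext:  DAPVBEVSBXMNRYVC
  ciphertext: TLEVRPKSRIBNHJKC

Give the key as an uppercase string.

  i= 0: T-D = 16 → Q
  i= 1: L-A = 11 → L
  i= 2: E-P = 15 → P
  i= 3: V-V =  0 → A
  i= 4: R-B = 16 → Q
  i= 5: P-E = 11 → L
  i= 6: K-V = 15 → P
  i= 7: S-S =  0 → A
  i= 8: R-B = 16 → Q
  i= 9: I-X = 11 → L
  i=10: B-M = 15 → P
  i=11: N-N =  0 → A
  i=12: H-R = 16 → Q
  i=13: J-Y = 11 → L
  i=14: K-V = 15 → P
  i=15: C-C =  0 → A
  shifts repeat with period 4: QLPA

QLPA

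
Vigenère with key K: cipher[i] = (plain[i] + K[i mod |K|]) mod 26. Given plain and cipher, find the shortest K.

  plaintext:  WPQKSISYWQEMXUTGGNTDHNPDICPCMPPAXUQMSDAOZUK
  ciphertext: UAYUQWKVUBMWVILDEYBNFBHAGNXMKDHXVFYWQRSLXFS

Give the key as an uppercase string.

  i= 0: U-W = 24 → Y
  i= 1: A-P = 11 → L
  i= 2: Y-Q =  8 → I
  i= 3: U-K = 10 → K
  i= 4: Q-S = 24 → Y
  i= 5: W-I = 14 → O
  i= 6: K-S = 18 → S
  i= 7: V-Y = 23 → X
  i= 8: U-W = 24 → Y
  i= 9: B-Q = 11 → L
  i=10: M-E =  8 → I
  i=11: W-M = 10 → K
  i=12: V-X = 24 → Y
  i=13: I-U = 14 → O
  i=14: L-T = 18 → S
  i=15: D-G = 23 → X
  i=16: E-G = 24 → Y
  i=17: Y-N = 11 → L
  i=18: B-T =  8 → I
  i=19: N-D = 10 → K
  i=20: F-H = 24 → Y
  i=21: B-N = 14 → O
  i=22: H-P = 18 → S
  i=23: A-D = 23 → X
  i=24: G-I = 24 → Y
  i=25: N-C = 11 → L
  i=26: X-P =  8 → I
  i=27: M-C = 10 → K
  i=28: K-M = 24 → Y
  i=29: D-P = 14 → O
  i=30: H-P = 18 → S
  i=31: X-A = 23 → X
  i=32: V-X = 24 → Y
  i=33: F-U = 11 → L
  i=34: Y-Q =  8 → I
  i=35: W-M = 10 → K
  i=36: Q-S = 24 → Y
  i=37: R-D = 14 → O
  i=38: S-A = 18 → S
  i=39: L-O = 23 → X
  i=40: X-Z = 24 → Y
  i=41: F-U = 11 → L
  i=42: S-K =  8 → I
  shifts repeat with period 8: YLIKYOSX

YLIKYOSX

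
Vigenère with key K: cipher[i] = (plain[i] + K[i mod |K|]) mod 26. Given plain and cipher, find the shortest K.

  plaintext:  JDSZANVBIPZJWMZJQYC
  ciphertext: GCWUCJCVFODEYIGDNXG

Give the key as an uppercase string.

  i= 0: G-J = 23 → X
  i= 1: C-D = 25 → Z
  i= 2: W-S =  4 → E
  i= 3: U-Z = 21 → V
  i= 4: C-A =  2 → C
  i= 5: J-N = 22 → W
  i= 6: C-V =  7 → H
  i= 7: V-B = 20 → U
  i= 8: F-I = 23 → X
  i= 9: O-P = 25 → Z
  i=10: D-Z =  4 → E
  i=11: E-J = 21 → V
  i=12: Y-W =  2 → C
  i=13: I-M = 22 → W
  i=14: G-Z =  7 → H
  i=15: D-J = 20 → U
  i=16: N-Q = 23 → X
  i=17: X-Y = 25 → Z
  i=18: G-C =  4 → E
  shifts repeat with period 8: XZEVCWHU

XZEVCWHU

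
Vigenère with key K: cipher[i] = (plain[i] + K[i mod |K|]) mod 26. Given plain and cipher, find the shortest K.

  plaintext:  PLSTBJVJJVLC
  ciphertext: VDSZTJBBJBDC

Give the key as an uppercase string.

GSA

  i= 0: V-P =  6 → G
  i= 1: D-L = 18 → S
  i= 2: S-S =  0 → A
  i= 3: Z-T =  6 → G
  i= 4: T-B = 18 → S
  i= 5: J-J =  0 → A
  i= 6: B-V =  6 → G
  i= 7: B-J = 18 → S
  i= 8: J-J =  0 → A
  i= 9: B-V =  6 → G
  i=10: D-L = 18 → S
  i=11: C-C =  0 → A
  shifts repeat with period 3: GSA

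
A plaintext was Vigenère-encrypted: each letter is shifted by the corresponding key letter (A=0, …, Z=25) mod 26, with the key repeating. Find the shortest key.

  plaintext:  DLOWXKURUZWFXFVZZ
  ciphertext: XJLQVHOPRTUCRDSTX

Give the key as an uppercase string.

UYX

  i= 0: X-D = 20 → U
  i= 1: J-L = 24 → Y
  i= 2: L-O = 23 → X
  i= 3: Q-W = 20 → U
  i= 4: V-X = 24 → Y
  i= 5: H-K = 23 → X
  i= 6: O-U = 20 → U
  i= 7: P-R = 24 → Y
  i= 8: R-U = 23 → X
  i= 9: T-Z = 20 → U
  i=10: U-W = 24 → Y
  i=11: C-F = 23 → X
  i=12: R-X = 20 → U
  i=13: D-F = 24 → Y
  i=14: S-V = 23 → X
  i=15: T-Z = 20 → U
  i=16: X-Z = 24 → Y
  shifts repeat with period 3: UYX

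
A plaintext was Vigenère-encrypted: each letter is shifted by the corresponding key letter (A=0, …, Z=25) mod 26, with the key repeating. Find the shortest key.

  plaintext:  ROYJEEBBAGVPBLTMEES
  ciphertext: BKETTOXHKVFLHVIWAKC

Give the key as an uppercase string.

KWGKP

  i= 0: B-R = 10 → K
  i= 1: K-O = 22 → W
  i= 2: E-Y =  6 → G
  i= 3: T-J = 10 → K
  i= 4: T-E = 15 → P
  i= 5: O-E = 10 → K
  i= 6: X-B = 22 → W
  i= 7: H-B =  6 → G
  i= 8: K-A = 10 → K
  i= 9: V-G = 15 → P
  i=10: F-V = 10 → K
  i=11: L-P = 22 → W
  i=12: H-B =  6 → G
  i=13: V-L = 10 → K
  i=14: I-T = 15 → P
  i=15: W-M = 10 → K
  i=16: A-E = 22 → W
  i=17: K-E =  6 → G
  i=18: C-S = 10 → K
  shifts repeat with period 5: KWGKP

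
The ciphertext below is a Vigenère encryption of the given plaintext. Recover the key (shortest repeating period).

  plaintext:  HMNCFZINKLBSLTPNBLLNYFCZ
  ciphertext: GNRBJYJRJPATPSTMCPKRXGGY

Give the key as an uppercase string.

  i= 0: G-H = 25 → Z
  i= 1: N-M =  1 → B
  i= 2: R-N =  4 → E
  i= 3: B-C = 25 → Z
  i= 4: J-F =  4 → E
  i= 5: Y-Z = 25 → Z
  i= 6: J-I =  1 → B
  i= 7: R-N =  4 → E
  i= 8: J-K = 25 → Z
  i= 9: P-L =  4 → E
  i=10: A-B = 25 → Z
  i=11: T-S =  1 → B
  i=12: P-L =  4 → E
  i=13: S-T = 25 → Z
  i=14: T-P =  4 → E
  i=15: M-N = 25 → Z
  i=16: C-B =  1 → B
  i=17: P-L =  4 → E
  i=18: K-L = 25 → Z
  i=19: R-N =  4 → E
  i=20: X-Y = 25 → Z
  i=21: G-F =  1 → B
  i=22: G-C =  4 → E
  i=23: Y-Z = 25 → Z
  shifts repeat with period 5: ZBEZE

ZBEZE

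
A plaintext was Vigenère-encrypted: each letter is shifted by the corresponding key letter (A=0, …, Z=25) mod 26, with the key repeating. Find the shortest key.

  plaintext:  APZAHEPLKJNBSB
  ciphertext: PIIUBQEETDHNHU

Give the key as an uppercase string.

PTJUUM

  i= 0: P-A = 15 → P
  i= 1: I-P = 19 → T
  i= 2: I-Z =  9 → J
  i= 3: U-A = 20 → U
  i= 4: B-H = 20 → U
  i= 5: Q-E = 12 → M
  i= 6: E-P = 15 → P
  i= 7: E-L = 19 → T
  i= 8: T-K =  9 → J
  i= 9: D-J = 20 → U
  i=10: H-N = 20 → U
  i=11: N-B = 12 → M
  i=12: H-S = 15 → P
  i=13: U-B = 19 → T
  shifts repeat with period 6: PTJUUM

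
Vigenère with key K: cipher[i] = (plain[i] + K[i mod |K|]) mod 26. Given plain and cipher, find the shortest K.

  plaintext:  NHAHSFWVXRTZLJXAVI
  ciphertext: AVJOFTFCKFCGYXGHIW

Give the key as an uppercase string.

  i= 0: A-N = 13 → N
  i= 1: V-H = 14 → O
  i= 2: J-A =  9 → J
  i= 3: O-H =  7 → H
  i= 4: F-S = 13 → N
  i= 5: T-F = 14 → O
  i= 6: F-W =  9 → J
  i= 7: C-V =  7 → H
  i= 8: K-X = 13 → N
  i= 9: F-R = 14 → O
  i=10: C-T =  9 → J
  i=11: G-Z =  7 → H
  i=12: Y-L = 13 → N
  i=13: X-J = 14 → O
  i=14: G-X =  9 → J
  i=15: H-A =  7 → H
  i=16: I-V = 13 → N
  i=17: W-I = 14 → O
  shifts repeat with period 4: NOJH

NOJH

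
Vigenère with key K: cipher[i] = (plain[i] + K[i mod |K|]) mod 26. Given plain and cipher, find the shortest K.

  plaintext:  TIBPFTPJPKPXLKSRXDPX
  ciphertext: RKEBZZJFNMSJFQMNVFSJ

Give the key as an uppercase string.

YCDMUGUW

  i= 0: R-T = 24 → Y
  i= 1: K-I =  2 → C
  i= 2: E-B =  3 → D
  i= 3: B-P = 12 → M
  i= 4: Z-F = 20 → U
  i= 5: Z-T =  6 → G
  i= 6: J-P = 20 → U
  i= 7: F-J = 22 → W
  i= 8: N-P = 24 → Y
  i= 9: M-K =  2 → C
  i=10: S-P =  3 → D
  i=11: J-X = 12 → M
  i=12: F-L = 20 → U
  i=13: Q-K =  6 → G
  i=14: M-S = 20 → U
  i=15: N-R = 22 → W
  i=16: V-X = 24 → Y
  i=17: F-D =  2 → C
  i=18: S-P =  3 → D
  i=19: J-X = 12 → M
  shifts repeat with period 8: YCDMUGUW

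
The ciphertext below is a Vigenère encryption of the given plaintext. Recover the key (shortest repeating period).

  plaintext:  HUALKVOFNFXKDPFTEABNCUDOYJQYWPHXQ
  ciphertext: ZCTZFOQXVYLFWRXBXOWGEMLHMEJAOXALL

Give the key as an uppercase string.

  i= 0: Z-H = 18 → S
  i= 1: C-U =  8 → I
  i= 2: T-A = 19 → T
  i= 3: Z-L = 14 → O
  i= 4: F-K = 21 → V
  i= 5: O-V = 19 → T
  i= 6: Q-O =  2 → C
  i= 7: X-F = 18 → S
  i= 8: V-N =  8 → I
  i= 9: Y-F = 19 → T
  i=10: L-X = 14 → O
  i=11: F-K = 21 → V
  i=12: W-D = 19 → T
  i=13: R-P =  2 → C
  i=14: X-F = 18 → S
  i=15: B-T =  8 → I
  i=16: X-E = 19 → T
  i=17: O-A = 14 → O
  i=18: W-B = 21 → V
  i=19: G-N = 19 → T
  i=20: E-C =  2 → C
  i=21: M-U = 18 → S
  i=22: L-D =  8 → I
  i=23: H-O = 19 → T
  i=24: M-Y = 14 → O
  i=25: E-J = 21 → V
  i=26: J-Q = 19 → T
  i=27: A-Y =  2 → C
  i=28: O-W = 18 → S
  i=29: X-P =  8 → I
  i=30: A-H = 19 → T
  i=31: L-X = 14 → O
  i=32: L-Q = 21 → V
  shifts repeat with period 7: SITOVTC

SITOVTC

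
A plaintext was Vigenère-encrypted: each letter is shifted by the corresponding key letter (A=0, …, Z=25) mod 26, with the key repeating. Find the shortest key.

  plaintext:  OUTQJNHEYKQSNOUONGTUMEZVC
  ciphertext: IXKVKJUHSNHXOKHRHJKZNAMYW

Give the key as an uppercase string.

UDRFBWND

  i= 0: I-O = 20 → U
  i= 1: X-U =  3 → D
  i= 2: K-T = 17 → R
  i= 3: V-Q =  5 → F
  i= 4: K-J =  1 → B
  i= 5: J-N = 22 → W
  i= 6: U-H = 13 → N
  i= 7: H-E =  3 → D
  i= 8: S-Y = 20 → U
  i= 9: N-K =  3 → D
  i=10: H-Q = 17 → R
  i=11: X-S =  5 → F
  i=12: O-N =  1 → B
  i=13: K-O = 22 → W
  i=14: H-U = 13 → N
  i=15: R-O =  3 → D
  i=16: H-N = 20 → U
  i=17: J-G =  3 → D
  i=18: K-T = 17 → R
  i=19: Z-U =  5 → F
  i=20: N-M =  1 → B
  i=21: A-E = 22 → W
  i=22: M-Z = 13 → N
  i=23: Y-V =  3 → D
  i=24: W-C = 20 → U
  shifts repeat with period 8: UDRFBWND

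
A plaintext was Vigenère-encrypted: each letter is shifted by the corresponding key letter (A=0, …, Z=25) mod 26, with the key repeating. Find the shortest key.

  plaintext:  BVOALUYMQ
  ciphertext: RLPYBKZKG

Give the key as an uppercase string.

QQBY

  i= 0: R-B = 16 → Q
  i= 1: L-V = 16 → Q
  i= 2: P-O =  1 → B
  i= 3: Y-A = 24 → Y
  i= 4: B-L = 16 → Q
  i= 5: K-U = 16 → Q
  i= 6: Z-Y =  1 → B
  i= 7: K-M = 24 → Y
  i= 8: G-Q = 16 → Q
  shifts repeat with period 4: QQBY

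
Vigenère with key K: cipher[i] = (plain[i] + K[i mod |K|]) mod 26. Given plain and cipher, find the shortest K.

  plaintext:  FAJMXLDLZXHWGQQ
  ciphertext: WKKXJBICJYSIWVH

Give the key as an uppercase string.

  i= 0: W-F = 17 → R
  i= 1: K-A = 10 → K
  i= 2: K-J =  1 → B
  i= 3: X-M = 11 → L
  i= 4: J-X = 12 → M
  i= 5: B-L = 16 → Q
  i= 6: I-D =  5 → F
  i= 7: C-L = 17 → R
  i= 8: J-Z = 10 → K
  i= 9: Y-X =  1 → B
  i=10: S-H = 11 → L
  i=11: I-W = 12 → M
  i=12: W-G = 16 → Q
  i=13: V-Q =  5 → F
  i=14: H-Q = 17 → R
  shifts repeat with period 7: RKBLMQF

RKBLMQF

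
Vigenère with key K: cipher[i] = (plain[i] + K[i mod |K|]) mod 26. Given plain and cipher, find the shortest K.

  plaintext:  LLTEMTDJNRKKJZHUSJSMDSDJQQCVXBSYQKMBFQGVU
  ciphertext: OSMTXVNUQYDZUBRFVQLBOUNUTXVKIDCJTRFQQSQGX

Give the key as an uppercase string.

DHTPLCKL

  i= 0: O-L =  3 → D
  i= 1: S-L =  7 → H
  i= 2: M-T = 19 → T
  i= 3: T-E = 15 → P
  i= 4: X-M = 11 → L
  i= 5: V-T =  2 → C
  i= 6: N-D = 10 → K
  i= 7: U-J = 11 → L
  i= 8: Q-N =  3 → D
  i= 9: Y-R =  7 → H
  i=10: D-K = 19 → T
  i=11: Z-K = 15 → P
  i=12: U-J = 11 → L
  i=13: B-Z =  2 → C
  i=14: R-H = 10 → K
  i=15: F-U = 11 → L
  i=16: V-S =  3 → D
  i=17: Q-J =  7 → H
  i=18: L-S = 19 → T
  i=19: B-M = 15 → P
  i=20: O-D = 11 → L
  i=21: U-S =  2 → C
  i=22: N-D = 10 → K
  i=23: U-J = 11 → L
  i=24: T-Q =  3 → D
  i=25: X-Q =  7 → H
  i=26: V-C = 19 → T
  i=27: K-V = 15 → P
  i=28: I-X = 11 → L
  i=29: D-B =  2 → C
  i=30: C-S = 10 → K
  i=31: J-Y = 11 → L
  i=32: T-Q =  3 → D
  i=33: R-K =  7 → H
  i=34: F-M = 19 → T
  i=35: Q-B = 15 → P
  i=36: Q-F = 11 → L
  i=37: S-Q =  2 → C
  i=38: Q-G = 10 → K
  i=39: G-V = 11 → L
  i=40: X-U =  3 → D
  shifts repeat with period 8: DHTPLCKL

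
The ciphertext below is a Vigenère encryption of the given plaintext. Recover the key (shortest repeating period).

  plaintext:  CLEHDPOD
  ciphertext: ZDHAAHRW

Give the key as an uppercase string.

XSDT

  i= 0: Z-C = 23 → X
  i= 1: D-L = 18 → S
  i= 2: H-E =  3 → D
  i= 3: A-H = 19 → T
  i= 4: A-D = 23 → X
  i= 5: H-P = 18 → S
  i= 6: R-O =  3 → D
  i= 7: W-D = 19 → T
  shifts repeat with period 4: XSDT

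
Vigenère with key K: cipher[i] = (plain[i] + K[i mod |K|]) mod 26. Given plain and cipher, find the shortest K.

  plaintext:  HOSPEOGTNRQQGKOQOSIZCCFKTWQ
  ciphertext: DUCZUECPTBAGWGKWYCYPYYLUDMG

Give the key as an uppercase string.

  i= 0: D-H = 22 → W
  i= 1: U-O =  6 → G
  i= 2: C-S = 10 → K
  i= 3: Z-P = 10 → K
  i= 4: U-E = 16 → Q
  i= 5: E-O = 16 → Q
  i= 6: C-G = 22 → W
  i= 7: P-T = 22 → W
  i= 8: T-N =  6 → G
  i= 9: B-R = 10 → K
  i=10: A-Q = 10 → K
  i=11: G-Q = 16 → Q
  i=12: W-G = 16 → Q
  i=13: G-K = 22 → W
  i=14: K-O = 22 → W
  i=15: W-Q =  6 → G
  i=16: Y-O = 10 → K
  i=17: C-S = 10 → K
  i=18: Y-I = 16 → Q
  i=19: P-Z = 16 → Q
  i=20: Y-C = 22 → W
  i=21: Y-C = 22 → W
  i=22: L-F =  6 → G
  i=23: U-K = 10 → K
  i=24: D-T = 10 → K
  i=25: M-W = 16 → Q
  i=26: G-Q = 16 → Q
  shifts repeat with period 7: WGKKQQW

WGKKQQW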